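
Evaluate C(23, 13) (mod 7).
0

Using Lucas' theorem:
Write n=23 and k=13 in base 7:
n in base 7: [3, 2]
k in base 7: [1, 6]
C(23,13) mod 7 = ∏ C(n_i, k_i) mod 7
Digit binomials (mod 7): C(3,1) = 3; C(2,6) = 0 (k_i > n_i)
Product: 3 × 0 = 0 ≡ 0 (mod 7)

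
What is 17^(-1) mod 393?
185

gcd(17, 393) = 1, so the inverse exists.
Extended Euclidean algorithm on (393, 17):
393 = 23 × 17 + 2  ⟹  2 = (1)·393 + (-23)·17
17 = 8 × 2 + 1  ⟹  1 = (-8)·393 + (185)·17
So (185)·17 ≡ 1 (mod 393), i.e. 17^(-1) ≡ 185 (mod 393).
Check: 17 × 185 = 3145 ≡ 1 (mod 393)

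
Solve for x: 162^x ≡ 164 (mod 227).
107

Baby-step giant-step with step n = ⌈√227⌉ = 16.
Baby steps 162^j mod 227 (j:value) for j=0..15: 0:1, 1:162, 2:139, 3:45, 4:26, 5:126, 6:209, 7:35, 8:222, 9:98, 10:213, 11:2, 12:97, 13:51, 14:90, 15:52.
Giant-step multiplier: 162^(-16) ≡ 162^(226-16) = 162^210 ≡ 109 (mod 227).
Giant steps γ_i = 164·109^i mod 227: γ_0=164, γ_1=170, γ_2=143, γ_3=151, γ_4=115, γ_5=50, γ_6=2 (in table at j=11).
x = i·n + j = 6·16 + 11 = 107.
Check: 162^107 ≡ 164 (mod 227).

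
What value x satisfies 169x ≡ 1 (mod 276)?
49

gcd(169, 276) = 1, so the inverse exists.
Extended Euclidean algorithm on (276, 169):
276 = 1 × 169 + 107  ⟹  107 = (1)·276 + (-1)·169
169 = 1 × 107 + 62  ⟹  62 = (-1)·276 + (2)·169
107 = 1 × 62 + 45  ⟹  45 = (2)·276 + (-3)·169
62 = 1 × 45 + 17  ⟹  17 = (-3)·276 + (5)·169
45 = 2 × 17 + 11  ⟹  11 = (8)·276 + (-13)·169
17 = 1 × 11 + 6  ⟹  6 = (-11)·276 + (18)·169
11 = 1 × 6 + 5  ⟹  5 = (19)·276 + (-31)·169
6 = 1 × 5 + 1  ⟹  1 = (-30)·276 + (49)·169
So (49)·169 ≡ 1 (mod 276), i.e. 169^(-1) ≡ 49 (mod 276).
Check: 169 × 49 = 8281 ≡ 1 (mod 276)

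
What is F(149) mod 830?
529

Matrix identity: Q^n = [[F_(n+1), F_n], [F_n, F_(n-1)]] with Q = [[1,1],[1,0]].
n = 149 = 10010101₂. Square-and-multiply, entries mod 830:
Q^1 = [[1,1],[1,0]]
Q^2 = (Q^1)² = [[2,1],[1,1]]
Q^4 = (Q^2)² = [[5,3],[3,2]]
Q^9 = (Q^4)²·Q = [[55,34],[34,21]]
Q^18 = (Q^9)² = [[31,94],[94,767]]
Q^37 = (Q^18)²·Q = [[149,667],[667,312]]
Q^74 = (Q^37)² = [[630,387],[387,243]]
Q^149 = (Q^74)²·Q = [[570,529],[529,41]]
F_149 mod 830 = Q^149[0][1] = 529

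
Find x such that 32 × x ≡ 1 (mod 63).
2

gcd(32, 63) = 1, so the inverse exists.
Extended Euclidean algorithm on (63, 32):
63 = 1 × 32 + 31  ⟹  31 = (1)·63 + (-1)·32
32 = 1 × 31 + 1  ⟹  1 = (-1)·63 + (2)·32
So (2)·32 ≡ 1 (mod 63), i.e. 32^(-1) ≡ 2 (mod 63).
Check: 32 × 2 = 64 ≡ 1 (mod 63)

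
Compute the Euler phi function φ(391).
352

391 = 17 × 23
φ(n) = n × ∏(1 - 1/p) for each prime p dividing n
φ(391) = 391 × (1 - 1/17) × (1 - 1/23) = 352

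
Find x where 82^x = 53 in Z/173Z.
37

Baby-step giant-step with step n = ⌈√173⌉ = 14.
Baby steps 82^j mod 173 (j:value) for j=0..13: 0:1, 1:82, 2:150, 3:17, 4:10, 5:128, 6:116, 7:170, 8:100, 9:69, 10:122, 11:143, 12:135, 13:171.
Giant-step multiplier: 82^(-14) ≡ 82^(172-14) = 82^158 ≡ 77 (mod 173).
Giant steps γ_i = 53·77^i mod 173: γ_0=53, γ_1=102, γ_2=69 (in table at j=9).
x = i·n + j = 2·14 + 9 = 37.
Check: 82^37 ≡ 53 (mod 173).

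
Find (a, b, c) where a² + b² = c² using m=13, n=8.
(105, 208, 233)

Euclid's formula: a = m² - n², b = 2mn, c = m² + n²
m = 13, n = 8
a = 13² - 8² = 169 - 64 = 105
b = 2 × 13 × 8 = 208
c = 13² + 8² = 169 + 64 = 233
Verification: 105² + 208² = 11025 + 43264 = 54289 = 233² ✓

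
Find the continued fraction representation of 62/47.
[1; 3, 7, 2]

Euclidean algorithm steps:
62 = 1 × 47 + 15
47 = 3 × 15 + 2
15 = 7 × 2 + 1
2 = 2 × 1 + 0
Continued fraction: [1; 3, 7, 2]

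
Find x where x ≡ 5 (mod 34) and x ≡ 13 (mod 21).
685

Using Chinese Remainder Theorem:
M = 34 × 21 = 714
M1 = 21, M2 = 34
y1 = 21^(-1) mod 34 = 13
y2 = 34^(-1) mod 21 = 13
x = (5×21×13 + 13×34×13) mod 714 = 685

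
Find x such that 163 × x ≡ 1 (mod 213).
115

gcd(163, 213) = 1, so the inverse exists.
Extended Euclidean algorithm on (213, 163):
213 = 1 × 163 + 50  ⟹  50 = (1)·213 + (-1)·163
163 = 3 × 50 + 13  ⟹  13 = (-3)·213 + (4)·163
50 = 3 × 13 + 11  ⟹  11 = (10)·213 + (-13)·163
13 = 1 × 11 + 2  ⟹  2 = (-13)·213 + (17)·163
11 = 5 × 2 + 1  ⟹  1 = (75)·213 + (-98)·163
So (-98)·163 ≡ 1 (mod 213), i.e. 163^(-1) ≡ -98 ≡ 115 (mod 213).
Check: 163 × 115 = 18745 ≡ 1 (mod 213)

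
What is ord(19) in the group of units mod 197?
14

197 is prime, so ord(19) divides φ(197) = 196.
Divisors of 196: 1, 2, 4, 7, 14, 28, 49, 98, 196.
Repeated squaring: 19^1 ≡ 19, 19^2 ≡ 164, 19^4 ≡ 104, 19^8 ≡ 178, 19^16 ≡ 164, 19^32 ≡ 104, 19^64 ≡ 178, 19^128 ≡ 164 (mod 197).
Test 19^d mod 197 for each divisor d in increasing order:
19^1 ≡ 19
19^2 ≡ 164
19^4 ≡ 104
19^7 = 19^4·19^2·19^1 ≡ 196
19^14 = 19^8·19^4·19^2 ≡ 1  ← first divisor giving 1
The order is 14.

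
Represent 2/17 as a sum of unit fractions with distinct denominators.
1/9 + 1/153

Greedy algorithm:
2/17: ceiling(17/2) = 9, use 1/9
1/153: ceiling(153/1) = 153, use 1/153
Result: 2/17 = 1/9 + 1/153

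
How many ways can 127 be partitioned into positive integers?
3913864295

p(n) counts ways to write n as a sum of positive integers (order ignored).
Euler's pentagonal recurrence: p(k) = p(k-1) + p(k-2) - p(k-5) - p(k-7) + p(k-12) + p(k-15) - ... (offsets j(3j∓1)/2, signs ++--, p(0)=1, p(<0)=0).
DP table for k = 0..126: p(0)=1, p(1)=1, p(2)=2, p(3)=3, p(4)=5, p(5)=7, p(6)=11, p(7)=15, p(8)=22, p(9)=30, p(10)=42, p(11)=56, p(12)=77, p(13)=101, p(14)=135, p(15)=176, p(16)=231, p(17)=297, p(18)=385, p(19)=490, p(20)=627, p(21)=792, p(22)=1002, p(23)=1255, p(24)=1575, p(25)=1958, p(26)=2436, p(27)=3010, p(28)=3718, p(29)=4565, p(30)=5604, p(31)=6842, p(32)=8349, p(33)=10143, p(34)=12310, p(35)=14883, p(36)=17977, p(37)=21637, p(38)=26015, p(39)=31185, p(40)=37338, p(41)=44583, p(42)=53174, p(43)=63261, p(44)=75175, p(45)=89134, p(46)=105558, p(47)=124754, p(48)=147273, p(49)=173525, p(50)=204226, p(51)=239943, p(52)=281589, p(53)=329931, p(54)=386155, p(55)=451276, p(56)=526823, p(57)=614154, p(58)=715220, p(59)=831820, p(60)=966467, p(61)=1121505, p(62)=1300156, p(63)=1505499, p(64)=1741630, p(65)=2012558, p(66)=2323520, p(67)=2679689, p(68)=3087735, p(69)=3554345, p(70)=4087968, p(71)=4697205, p(72)=5392783, p(73)=6185689, p(74)=7089500, p(75)=8118264, p(76)=9289091, p(77)=10619863, p(78)=12132164, p(79)=13848650, p(80)=15796476, p(81)=18004327, p(82)=20506255, p(83)=23338469, p(84)=26543660, p(85)=30167357, p(86)=34262962, p(87)=38887673, p(88)=44108109, p(89)=49995925, p(90)=56634173, p(91)=64112359, p(92)=72533807, p(93)=82010177, p(94)=92669720, p(95)=104651419, p(96)=118114304, p(97)=133230930, p(98)=150198136, p(99)=169229875, p(100)=190569292, p(101)=214481126, p(102)=241265379, p(103)=271248950, p(104)=304801365, p(105)=342325709, p(106)=384276336, p(107)=431149389, p(108)=483502844, p(109)=541946240, p(110)=607163746, p(111)=679903203, p(112)=761002156, p(113)=851376628, p(114)=952050665, p(115)=1064144451, p(116)=1188908248, p(117)=1327710076, p(118)=1482074143, p(119)=1653668665, p(120)=1844349560, p(121)=2056148051, p(122)=2291320912, p(123)=2552338241, p(124)=2841940500, p(125)=3163127352, p(126)=3519222692.
Final step: p(127) = p(126) + p(125) - p(122) - p(120) + p(115) + p(112) - p(105) - p(101) + p(92) + p(87) - p(76) - p(70) + p(57) + p(50) - p(35) - p(27) + p(10) + p(1)
= 3519222692 + 3163127352 - 2291320912 - 1844349560 + 1064144451 + 761002156 - 342325709 - 214481126 + 72533807 + 38887673 - 9289091 - 4087968 + 614154 + 204226 - 14883 - 3010 + 42 + 1
= 3913864295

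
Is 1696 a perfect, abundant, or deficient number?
abundant

Proper divisors of 1696: sum = 1 + 2 + 4 + 8 + 16 + 32 + 53 + 106 + 212 + 424 + 848 = 1706
Since 1706 > 1696, 1696 is abundant.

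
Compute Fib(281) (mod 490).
391

Matrix identity: Q^n = [[F_(n+1), F_n], [F_n, F_(n-1)]] with Q = [[1,1],[1,0]].
n = 281 = 100011001₂. Square-and-multiply, entries mod 490:
Q^1 = [[1,1],[1,0]]
Q^2 = (Q^1)² = [[2,1],[1,1]]
Q^4 = (Q^2)² = [[5,3],[3,2]]
Q^8 = (Q^4)² = [[34,21],[21,13]]
Q^17 = (Q^8)²·Q = [[134,127],[127,7]]
Q^35 = (Q^17)²·Q = [[52,275],[275,267]]
Q^70 = (Q^35)² = [[419,15],[15,404]]
Q^140 = (Q^70)² = [[366,95],[95,271]]
Q^281 = (Q^140)²·Q = [[146,391],[391,245]]
F_281 mod 490 = Q^281[0][1] = 391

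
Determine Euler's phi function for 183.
120

183 = 3 × 61
φ(n) = n × ∏(1 - 1/p) for each prime p dividing n
φ(183) = 183 × (1 - 1/3) × (1 - 1/61) = 120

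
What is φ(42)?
12

42 = 2 × 3 × 7
φ(n) = n × ∏(1 - 1/p) for each prime p dividing n
φ(42) = 42 × (1 - 1/2) × (1 - 1/3) × (1 - 1/7) = 12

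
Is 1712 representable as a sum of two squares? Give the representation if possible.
Not possible

Factorization: 1712 = 2^4 × 107
By Fermat: n is sum of two squares iff every prime p ≡ 3 (mod 4) appears to even power.
Prime(s) ≡ 3 (mod 4) with odd exponent: [(107, 1)]
Therefore 1712 cannot be expressed as a² + b².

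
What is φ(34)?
16

34 = 2 × 17
φ(n) = n × ∏(1 - 1/p) for each prime p dividing n
φ(34) = 34 × (1 - 1/2) × (1 - 1/17) = 16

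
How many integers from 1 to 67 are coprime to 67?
66

67 = 67
φ(n) = n × ∏(1 - 1/p) for each prime p dividing n
φ(67) = 67 × (1 - 1/67) = 66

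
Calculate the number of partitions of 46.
105558

p(n) counts ways to write n as a sum of positive integers (order ignored).
Euler's pentagonal recurrence: p(k) = p(k-1) + p(k-2) - p(k-5) - p(k-7) + p(k-12) + p(k-15) - ... (offsets j(3j∓1)/2, signs ++--, p(0)=1, p(<0)=0).
DP table for k = 0..45: p(0)=1, p(1)=1, p(2)=2, p(3)=3, p(4)=5, p(5)=7, p(6)=11, p(7)=15, p(8)=22, p(9)=30, p(10)=42, p(11)=56, p(12)=77, p(13)=101, p(14)=135, p(15)=176, p(16)=231, p(17)=297, p(18)=385, p(19)=490, p(20)=627, p(21)=792, p(22)=1002, p(23)=1255, p(24)=1575, p(25)=1958, p(26)=2436, p(27)=3010, p(28)=3718, p(29)=4565, p(30)=5604, p(31)=6842, p(32)=8349, p(33)=10143, p(34)=12310, p(35)=14883, p(36)=17977, p(37)=21637, p(38)=26015, p(39)=31185, p(40)=37338, p(41)=44583, p(42)=53174, p(43)=63261, p(44)=75175, p(45)=89134.
Final step: p(46) = p(45) + p(44) - p(41) - p(39) + p(34) + p(31) - p(24) - p(20) + p(11) + p(6)
= 89134 + 75175 - 44583 - 31185 + 12310 + 6842 - 1575 - 627 + 56 + 11
= 105558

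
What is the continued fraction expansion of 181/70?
[2; 1, 1, 2, 2, 2, 2]

Euclidean algorithm steps:
181 = 2 × 70 + 41
70 = 1 × 41 + 29
41 = 1 × 29 + 12
29 = 2 × 12 + 5
12 = 2 × 5 + 2
5 = 2 × 2 + 1
2 = 2 × 1 + 0
Continued fraction: [2; 1, 1, 2, 2, 2, 2]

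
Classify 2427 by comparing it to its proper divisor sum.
deficient

Proper divisors of 2427: sum = 1 + 3 + 809 = 813
Since 813 < 2427, 2427 is deficient.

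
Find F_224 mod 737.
69

Matrix identity: Q^n = [[F_(n+1), F_n], [F_n, F_(n-1)]] with Q = [[1,1],[1,0]].
n = 224 = 11100000₂. Square-and-multiply, entries mod 737:
Q^1 = [[1,1],[1,0]]
Q^3 = (Q^1)²·Q = [[3,2],[2,1]]
Q^7 = (Q^3)²·Q = [[21,13],[13,8]]
Q^14 = (Q^7)² = [[610,377],[377,233]]
Q^28 = (Q^14)² = [[540,164],[164,376]]
Q^56 = (Q^28)² = [[112,613],[613,236]]
Q^112 = (Q^56)² = [[651,331],[331,320]]
Q^224 = (Q^112)² = [[511,69],[69,442]]
F_224 mod 737 = Q^224[0][1] = 69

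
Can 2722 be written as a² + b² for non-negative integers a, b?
11² + 51² (a=11, b=51)

Factorization: 2722 = 2 × 1361
By Fermat: n is sum of two squares iff every prime p ≡ 3 (mod 4) appears to even power.
All primes ≡ 3 (mod 4) appear to even power.
Search a = 0, 1, 2, … for 2722 - a² a perfect square: first hit at a = 11: 2722 - 121 = 2601 = 51².
2722 = 11² + 51² = 121 + 2601 ✓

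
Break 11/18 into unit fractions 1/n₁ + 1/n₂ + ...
1/2 + 1/9

Greedy algorithm:
11/18: ceiling(18/11) = 2, use 1/2
1/9: ceiling(9/1) = 9, use 1/9
Result: 11/18 = 1/2 + 1/9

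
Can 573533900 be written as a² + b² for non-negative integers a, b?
Not possible

Factorization: 573533900 = 2^2 × 5^2 × 179^3
By Fermat: n is sum of two squares iff every prime p ≡ 3 (mod 4) appears to even power.
Prime(s) ≡ 3 (mod 4) with odd exponent: [(179, 3)]
Therefore 573533900 cannot be expressed as a² + b².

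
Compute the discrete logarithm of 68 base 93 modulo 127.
28

Baby-step giant-step with step n = ⌈√127⌉ = 12.
Baby steps 93^j mod 127 (j:value) for j=0..11: 0:1, 1:93, 2:13, 3:66, 4:42, 5:96, 6:38, 7:105, 8:113, 9:95, 10:72, 11:92.
Giant-step multiplier: 93^(-12) ≡ 93^(126-12) = 93^114 ≡ 100 (mod 127).
Giant steps γ_i = 68·100^i mod 127: γ_0=68, γ_1=69, γ_2=42 (in table at j=4).
x = i·n + j = 2·12 + 4 = 28.
Check: 93^28 ≡ 68 (mod 127).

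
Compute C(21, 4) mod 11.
1

Using Lucas' theorem:
Write n=21 and k=4 in base 11:
n in base 11: [1, 10]
k in base 11: [0, 4]
C(21,4) mod 11 = ∏ C(n_i, k_i) mod 11
Digit binomials (mod 11): C(1,0) = 1; C(10,4) = 210 ≡ 1
Product: 1 × 1 = 1 ≡ 1 (mod 11)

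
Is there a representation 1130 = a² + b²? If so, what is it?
13² + 31² (a=13, b=31)

Factorization: 1130 = 2 × 5 × 113
By Fermat: n is sum of two squares iff every prime p ≡ 3 (mod 4) appears to even power.
All primes ≡ 3 (mod 4) appear to even power.
Search a = 0, 1, 2, … for 1130 - a² a perfect square: first hit at a = 13: 1130 - 169 = 961 = 31².
1130 = 13² + 31² = 169 + 961 ✓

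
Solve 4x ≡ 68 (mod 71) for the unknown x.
x ≡ 17 (mod 71)

gcd(4, 71) = 1, which divides 68, so solutions exist.
Find 4^(-1) mod 71 by the extended Euclidean algorithm:
71 = 17 × 4 + 3  ⟹  3 = (1)·71 + (-17)·4
4 = 1 × 3 + 1  ⟹  1 = (-1)·71 + (18)·4
So (18)·4 ≡ 1 (mod 71), i.e. 4^(-1) ≡ 18 (mod 71).
x ≡ 18 × 68 = 1224 ≡ 17 (mod 71).
Check: 4 × 17 = 68 ≡ 68 (mod 71).
Unique solution: x ≡ 17 (mod 71)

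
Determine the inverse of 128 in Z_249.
107

gcd(128, 249) = 1, so the inverse exists.
Extended Euclidean algorithm on (249, 128):
249 = 1 × 128 + 121  ⟹  121 = (1)·249 + (-1)·128
128 = 1 × 121 + 7  ⟹  7 = (-1)·249 + (2)·128
121 = 17 × 7 + 2  ⟹  2 = (18)·249 + (-35)·128
7 = 3 × 2 + 1  ⟹  1 = (-55)·249 + (107)·128
So (107)·128 ≡ 1 (mod 249), i.e. 128^(-1) ≡ 107 (mod 249).
Check: 128 × 107 = 13696 ≡ 1 (mod 249)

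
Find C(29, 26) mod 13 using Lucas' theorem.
1

Using Lucas' theorem:
Write n=29 and k=26 in base 13:
n in base 13: [2, 3]
k in base 13: [2, 0]
C(29,26) mod 13 = ∏ C(n_i, k_i) mod 13
Digit binomials (mod 13): C(2,2) = 1; C(3,0) = 1
Product: 1 × 1 = 1 ≡ 1 (mod 13)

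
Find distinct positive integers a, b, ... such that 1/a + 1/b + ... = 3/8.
1/3 + 1/24

Greedy algorithm:
3/8: ceiling(8/3) = 3, use 1/3
1/24: ceiling(24/1) = 24, use 1/24
Result: 3/8 = 1/3 + 1/24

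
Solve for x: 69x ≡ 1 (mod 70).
69

gcd(69, 70) = 1, so the inverse exists.
Extended Euclidean algorithm on (70, 69):
70 = 1 × 69 + 1  ⟹  1 = (1)·70 + (-1)·69
So (-1)·69 ≡ 1 (mod 70), i.e. 69^(-1) ≡ -1 ≡ 69 (mod 70).
Check: 69 × 69 = 4761 ≡ 1 (mod 70)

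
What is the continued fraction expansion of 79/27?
[2; 1, 12, 2]

Euclidean algorithm steps:
79 = 2 × 27 + 25
27 = 1 × 25 + 2
25 = 12 × 2 + 1
2 = 2 × 1 + 0
Continued fraction: [2; 1, 12, 2]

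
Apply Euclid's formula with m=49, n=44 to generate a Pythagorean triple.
(465, 4312, 4337)

Euclid's formula: a = m² - n², b = 2mn, c = m² + n²
m = 49, n = 44
a = 49² - 44² = 2401 - 1936 = 465
b = 2 × 49 × 44 = 4312
c = 49² + 44² = 2401 + 1936 = 4337
Verification: 465² + 4312² = 216225 + 18593344 = 18809569 = 4337² ✓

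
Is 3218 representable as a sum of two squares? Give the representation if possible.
37² + 43² (a=37, b=43)

Factorization: 3218 = 2 × 1609
By Fermat: n is sum of two squares iff every prime p ≡ 3 (mod 4) appears to even power.
All primes ≡ 3 (mod 4) appear to even power.
Search a = 0, 1, 2, … for 3218 - a² a perfect square: first hit at a = 37: 3218 - 1369 = 1849 = 43².
3218 = 37² + 43² = 1369 + 1849 ✓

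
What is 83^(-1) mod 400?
347

gcd(83, 400) = 1, so the inverse exists.
Extended Euclidean algorithm on (400, 83):
400 = 4 × 83 + 68  ⟹  68 = (1)·400 + (-4)·83
83 = 1 × 68 + 15  ⟹  15 = (-1)·400 + (5)·83
68 = 4 × 15 + 8  ⟹  8 = (5)·400 + (-24)·83
15 = 1 × 8 + 7  ⟹  7 = (-6)·400 + (29)·83
8 = 1 × 7 + 1  ⟹  1 = (11)·400 + (-53)·83
So (-53)·83 ≡ 1 (mod 400), i.e. 83^(-1) ≡ -53 ≡ 347 (mod 400).
Check: 83 × 347 = 28801 ≡ 1 (mod 400)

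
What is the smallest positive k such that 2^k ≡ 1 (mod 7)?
3

7 is prime, so ord(2) divides φ(7) = 6.
Divisors of 6: 1, 2, 3, 6.
Repeated squaring: 2^1 ≡ 2, 2^2 ≡ 4, 2^4 ≡ 2 (mod 7).
Test 2^d mod 7 for each divisor d in increasing order:
2^1 ≡ 2
2^2 ≡ 4
2^3 = 2^2·2^1 ≡ 1  ← first divisor giving 1
The order is 3.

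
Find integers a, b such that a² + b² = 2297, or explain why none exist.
19² + 44² (a=19, b=44)

Factorization: 2297 = 2297
By Fermat: n is sum of two squares iff every prime p ≡ 3 (mod 4) appears to even power.
All primes ≡ 3 (mod 4) appear to even power.
Search a = 0, 1, 2, … for 2297 - a² a perfect square: first hit at a = 19: 2297 - 361 = 1936 = 44².
2297 = 19² + 44² = 361 + 1936 ✓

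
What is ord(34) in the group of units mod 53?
52

53 is prime, so ord(34) divides φ(53) = 52.
Divisors of 52: 1, 2, 4, 13, 26, 52.
Repeated squaring: 34^1 ≡ 34, 34^2 ≡ 43, 34^4 ≡ 47, 34^8 ≡ 36, 34^16 ≡ 24, 34^32 ≡ 46 (mod 53).
Test 34^d mod 53 for each divisor d in increasing order:
34^1 ≡ 34
34^2 ≡ 43
34^4 ≡ 47
34^13 = 34^8·34^4·34^1 ≡ 23
34^26 = 34^16·34^8·34^2 ≡ 52
34^52 = 34^32·34^16·34^4 ≡ 1  ← first divisor giving 1
The order is 52.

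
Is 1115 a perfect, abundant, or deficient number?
deficient

Proper divisors of 1115: sum = 1 + 5 + 223 = 229
Since 229 < 1115, 1115 is deficient.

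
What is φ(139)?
138

139 = 139
φ(n) = n × ∏(1 - 1/p) for each prime p dividing n
φ(139) = 139 × (1 - 1/139) = 138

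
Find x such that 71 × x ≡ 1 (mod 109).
43

gcd(71, 109) = 1, so the inverse exists.
Extended Euclidean algorithm on (109, 71):
109 = 1 × 71 + 38  ⟹  38 = (1)·109 + (-1)·71
71 = 1 × 38 + 33  ⟹  33 = (-1)·109 + (2)·71
38 = 1 × 33 + 5  ⟹  5 = (2)·109 + (-3)·71
33 = 6 × 5 + 3  ⟹  3 = (-13)·109 + (20)·71
5 = 1 × 3 + 2  ⟹  2 = (15)·109 + (-23)·71
3 = 1 × 2 + 1  ⟹  1 = (-28)·109 + (43)·71
So (43)·71 ≡ 1 (mod 109), i.e. 71^(-1) ≡ 43 (mod 109).
Check: 71 × 43 = 3053 ≡ 1 (mod 109)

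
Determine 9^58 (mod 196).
37

Repeated squaring. Binary of 58 = 111010.
9^1 ≡ 9 (mod 196); 9^2 ≡ 81 (mod 196); 9^4 ≡ 93 (mod 196); 9^8 ≡ 25 (mod 196); 9^16 ≡ 37 (mod 196); 9^32 ≡ 193 (mod 196)
9^58 = 9^2 × 9^8 × 9^16 × 9^32 ≡ 37 (mod 196)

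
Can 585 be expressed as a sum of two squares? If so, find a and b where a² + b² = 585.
3² + 24² (a=3, b=24)

Factorization: 585 = 3^2 × 5 × 13
By Fermat: n is sum of two squares iff every prime p ≡ 3 (mod 4) appears to even power.
All primes ≡ 3 (mod 4) appear to even power.
Search a = 0, 1, 2, … for 585 - a² a perfect square: first hit at a = 3: 585 - 9 = 576 = 24².
585 = 3² + 24² = 9 + 576 ✓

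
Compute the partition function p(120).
1844349560

p(n) counts ways to write n as a sum of positive integers (order ignored).
Euler's pentagonal recurrence: p(k) = p(k-1) + p(k-2) - p(k-5) - p(k-7) + p(k-12) + p(k-15) - ... (offsets j(3j∓1)/2, signs ++--, p(0)=1, p(<0)=0).
DP table for k = 0..119: p(0)=1, p(1)=1, p(2)=2, p(3)=3, p(4)=5, p(5)=7, p(6)=11, p(7)=15, p(8)=22, p(9)=30, p(10)=42, p(11)=56, p(12)=77, p(13)=101, p(14)=135, p(15)=176, p(16)=231, p(17)=297, p(18)=385, p(19)=490, p(20)=627, p(21)=792, p(22)=1002, p(23)=1255, p(24)=1575, p(25)=1958, p(26)=2436, p(27)=3010, p(28)=3718, p(29)=4565, p(30)=5604, p(31)=6842, p(32)=8349, p(33)=10143, p(34)=12310, p(35)=14883, p(36)=17977, p(37)=21637, p(38)=26015, p(39)=31185, p(40)=37338, p(41)=44583, p(42)=53174, p(43)=63261, p(44)=75175, p(45)=89134, p(46)=105558, p(47)=124754, p(48)=147273, p(49)=173525, p(50)=204226, p(51)=239943, p(52)=281589, p(53)=329931, p(54)=386155, p(55)=451276, p(56)=526823, p(57)=614154, p(58)=715220, p(59)=831820, p(60)=966467, p(61)=1121505, p(62)=1300156, p(63)=1505499, p(64)=1741630, p(65)=2012558, p(66)=2323520, p(67)=2679689, p(68)=3087735, p(69)=3554345, p(70)=4087968, p(71)=4697205, p(72)=5392783, p(73)=6185689, p(74)=7089500, p(75)=8118264, p(76)=9289091, p(77)=10619863, p(78)=12132164, p(79)=13848650, p(80)=15796476, p(81)=18004327, p(82)=20506255, p(83)=23338469, p(84)=26543660, p(85)=30167357, p(86)=34262962, p(87)=38887673, p(88)=44108109, p(89)=49995925, p(90)=56634173, p(91)=64112359, p(92)=72533807, p(93)=82010177, p(94)=92669720, p(95)=104651419, p(96)=118114304, p(97)=133230930, p(98)=150198136, p(99)=169229875, p(100)=190569292, p(101)=214481126, p(102)=241265379, p(103)=271248950, p(104)=304801365, p(105)=342325709, p(106)=384276336, p(107)=431149389, p(108)=483502844, p(109)=541946240, p(110)=607163746, p(111)=679903203, p(112)=761002156, p(113)=851376628, p(114)=952050665, p(115)=1064144451, p(116)=1188908248, p(117)=1327710076, p(118)=1482074143, p(119)=1653668665.
Final step: p(120) = p(119) + p(118) - p(115) - p(113) + p(108) + p(105) - p(98) - p(94) + p(85) + p(80) - p(69) - p(63) + p(50) + p(43) - p(28) - p(20) + p(3)
= 1653668665 + 1482074143 - 1064144451 - 851376628 + 483502844 + 342325709 - 150198136 - 92669720 + 30167357 + 15796476 - 3554345 - 1505499 + 204226 + 63261 - 3718 - 627 + 3
= 1844349560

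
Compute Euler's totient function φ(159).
104

159 = 3 × 53
φ(n) = n × ∏(1 - 1/p) for each prime p dividing n
φ(159) = 159 × (1 - 1/3) × (1 - 1/53) = 104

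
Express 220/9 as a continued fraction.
[24; 2, 4]

Euclidean algorithm steps:
220 = 24 × 9 + 4
9 = 2 × 4 + 1
4 = 4 × 1 + 0
Continued fraction: [24; 2, 4]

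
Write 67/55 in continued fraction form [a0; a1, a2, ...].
[1; 4, 1, 1, 2, 2]

Euclidean algorithm steps:
67 = 1 × 55 + 12
55 = 4 × 12 + 7
12 = 1 × 7 + 5
7 = 1 × 5 + 2
5 = 2 × 2 + 1
2 = 2 × 1 + 0
Continued fraction: [1; 4, 1, 1, 2, 2]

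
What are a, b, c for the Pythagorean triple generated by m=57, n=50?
(749, 5700, 5749)

Euclid's formula: a = m² - n², b = 2mn, c = m² + n²
m = 57, n = 50
a = 57² - 50² = 3249 - 2500 = 749
b = 2 × 57 × 50 = 5700
c = 57² + 50² = 3249 + 2500 = 5749
Verification: 749² + 5700² = 561001 + 32490000 = 33051001 = 5749² ✓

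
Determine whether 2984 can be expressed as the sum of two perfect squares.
22² + 50² (a=22, b=50)

Factorization: 2984 = 2^3 × 373
By Fermat: n is sum of two squares iff every prime p ≡ 3 (mod 4) appears to even power.
All primes ≡ 3 (mod 4) appear to even power.
Search a = 0, 1, 2, … for 2984 - a² a perfect square: first hit at a = 22: 2984 - 484 = 2500 = 50².
2984 = 22² + 50² = 484 + 2500 ✓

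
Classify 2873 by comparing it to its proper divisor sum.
deficient

Proper divisors of 2873: sum = 1 + 13 + 17 + 169 + 221 = 421
Since 421 < 2873, 2873 is deficient.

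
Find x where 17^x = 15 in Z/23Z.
15

Baby-step giant-step with step n = ⌈√23⌉ = 5.
Baby steps 17^j mod 23 (j:value) for j=0..4: 0:1, 1:17, 2:13, 3:14, 4:8.
Giant-step multiplier: 17^(-5) ≡ 17^(22-5) = 17^17 ≡ 11 (mod 23).
Giant steps γ_i = 15·11^i mod 23: γ_0=15, γ_1=4, γ_2=21, γ_3=1 (in table at j=0).
x = i·n + j = 3·5 + 0 = 15.
Check: 17^15 ≡ 15 (mod 23).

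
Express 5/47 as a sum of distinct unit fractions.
1/10 + 1/157 + 1/73790

Greedy algorithm:
5/47: ceiling(47/5) = 10, use 1/10
3/470: ceiling(470/3) = 157, use 1/157
1/73790: ceiling(73790/1) = 73790, use 1/73790
Result: 5/47 = 1/10 + 1/157 + 1/73790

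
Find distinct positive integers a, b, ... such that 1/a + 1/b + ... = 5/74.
1/15 + 1/1110

Greedy algorithm:
5/74: ceiling(74/5) = 15, use 1/15
1/1110: ceiling(1110/1) = 1110, use 1/1110
Result: 5/74 = 1/15 + 1/1110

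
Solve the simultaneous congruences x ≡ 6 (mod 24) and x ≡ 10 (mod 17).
78

Using Chinese Remainder Theorem:
M = 24 × 17 = 408
M1 = 17, M2 = 24
y1 = 17^(-1) mod 24 = 17
y2 = 24^(-1) mod 17 = 5
x = (6×17×17 + 10×24×5) mod 408 = 78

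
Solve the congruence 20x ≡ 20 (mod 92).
x ≡ 1 (mod 23)

gcd(20, 92) = 4, which divides 20, so solutions exist.
Divide through by 4: 5x ≡ 5 (mod 23).
Find 5^(-1) mod 23 by the extended Euclidean algorithm:
23 = 4 × 5 + 3  ⟹  3 = (1)·23 + (-4)·5
5 = 1 × 3 + 2  ⟹  2 = (-1)·23 + (5)·5
3 = 1 × 2 + 1  ⟹  1 = (2)·23 + (-9)·5
So (-9)·5 ≡ 1 (mod 23), i.e. 5^(-1) ≡ -9 ≡ 14 (mod 23).
x ≡ 14 × 5 = 70 ≡ 1 (mod 23).
Check: 20 × 1 = 20 ≡ 20 (mod 92).
x ≡ 1 (mod 23), giving 4 solutions mod 92.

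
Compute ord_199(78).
22

199 is prime, so ord(78) divides φ(199) = 198.
Divisors of 198: 1, 2, 3, 6, 9, 11, 18, 22, 33, 66, 99, 198.
Repeated squaring: 78^1 ≡ 78, 78^2 ≡ 114, 78^4 ≡ 61, 78^8 ≡ 139, 78^16 ≡ 18, 78^32 ≡ 125, 78^64 ≡ 103, 78^128 ≡ 62 (mod 199).
Test 78^d mod 199 for each divisor d in increasing order:
78^1 ≡ 78
78^2 ≡ 114
78^3 = 78^2·78^1 ≡ 136
78^6 = 78^4·78^2 ≡ 188
78^9 = 78^8·78^1 ≡ 96
78^11 = 78^8·78^2·78^1 ≡ 198
78^18 = 78^16·78^2 ≡ 62
78^22 = 78^16·78^4·78^2 ≡ 1  ← first divisor giving 1
The order is 22.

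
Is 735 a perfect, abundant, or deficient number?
deficient

Proper divisors of 735: sum = 1 + 3 + 5 + 7 + 15 + 21 + 35 + 49 + 105 + 147 + 245 = 633
Since 633 < 735, 735 is deficient.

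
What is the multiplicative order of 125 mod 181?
5

181 is prime, so ord(125) divides φ(181) = 180.
Divisors of 180: 1, 2, 3, 4, 5, 6, 9, 10, 12, 15, 18, 20, 30, 36, 45, 60, 90, 180.
Repeated squaring: 125^1 ≡ 125, 125^2 ≡ 59, 125^4 ≡ 42, 125^8 ≡ 135, 125^16 ≡ 125, 125^32 ≡ 59, 125^64 ≡ 42, 125^128 ≡ 135 (mod 181).
Test 125^d mod 181 for each divisor d in increasing order:
125^1 ≡ 125
125^2 ≡ 59
125^3 = 125^2·125^1 ≡ 135
125^4 ≡ 42
125^5 = 125^4·125^1 ≡ 1  ← first divisor giving 1
The order is 5.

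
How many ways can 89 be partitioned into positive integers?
49995925

p(n) counts ways to write n as a sum of positive integers (order ignored).
Euler's pentagonal recurrence: p(k) = p(k-1) + p(k-2) - p(k-5) - p(k-7) + p(k-12) + p(k-15) - ... (offsets j(3j∓1)/2, signs ++--, p(0)=1, p(<0)=0).
DP table for k = 0..88: p(0)=1, p(1)=1, p(2)=2, p(3)=3, p(4)=5, p(5)=7, p(6)=11, p(7)=15, p(8)=22, p(9)=30, p(10)=42, p(11)=56, p(12)=77, p(13)=101, p(14)=135, p(15)=176, p(16)=231, p(17)=297, p(18)=385, p(19)=490, p(20)=627, p(21)=792, p(22)=1002, p(23)=1255, p(24)=1575, p(25)=1958, p(26)=2436, p(27)=3010, p(28)=3718, p(29)=4565, p(30)=5604, p(31)=6842, p(32)=8349, p(33)=10143, p(34)=12310, p(35)=14883, p(36)=17977, p(37)=21637, p(38)=26015, p(39)=31185, p(40)=37338, p(41)=44583, p(42)=53174, p(43)=63261, p(44)=75175, p(45)=89134, p(46)=105558, p(47)=124754, p(48)=147273, p(49)=173525, p(50)=204226, p(51)=239943, p(52)=281589, p(53)=329931, p(54)=386155, p(55)=451276, p(56)=526823, p(57)=614154, p(58)=715220, p(59)=831820, p(60)=966467, p(61)=1121505, p(62)=1300156, p(63)=1505499, p(64)=1741630, p(65)=2012558, p(66)=2323520, p(67)=2679689, p(68)=3087735, p(69)=3554345, p(70)=4087968, p(71)=4697205, p(72)=5392783, p(73)=6185689, p(74)=7089500, p(75)=8118264, p(76)=9289091, p(77)=10619863, p(78)=12132164, p(79)=13848650, p(80)=15796476, p(81)=18004327, p(82)=20506255, p(83)=23338469, p(84)=26543660, p(85)=30167357, p(86)=34262962, p(87)=38887673, p(88)=44108109.
Final step: p(89) = p(88) + p(87) - p(84) - p(82) + p(77) + p(74) - p(67) - p(63) + p(54) + p(49) - p(38) - p(32) + p(19) + p(12)
= 44108109 + 38887673 - 26543660 - 20506255 + 10619863 + 7089500 - 2679689 - 1505499 + 386155 + 173525 - 26015 - 8349 + 490 + 77
= 49995925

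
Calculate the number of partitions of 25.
1958

p(n) counts ways to write n as a sum of positive integers (order ignored).
Euler's pentagonal recurrence: p(k) = p(k-1) + p(k-2) - p(k-5) - p(k-7) + p(k-12) + p(k-15) - ... (offsets j(3j∓1)/2, signs ++--, p(0)=1, p(<0)=0).
DP table for k = 0..24: p(0)=1, p(1)=1, p(2)=2, p(3)=3, p(4)=5, p(5)=7, p(6)=11, p(7)=15, p(8)=22, p(9)=30, p(10)=42, p(11)=56, p(12)=77, p(13)=101, p(14)=135, p(15)=176, p(16)=231, p(17)=297, p(18)=385, p(19)=490, p(20)=627, p(21)=792, p(22)=1002, p(23)=1255, p(24)=1575.
Final step: p(25) = p(24) + p(23) - p(20) - p(18) + p(13) + p(10) - p(3)
= 1575 + 1255 - 627 - 385 + 101 + 42 - 3
= 1958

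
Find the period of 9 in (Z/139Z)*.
69

139 is prime, so ord(9) divides φ(139) = 138.
Divisors of 138: 1, 2, 3, 6, 23, 46, 69, 138.
Repeated squaring: 9^1 ≡ 9, 9^2 ≡ 81, 9^4 ≡ 28, 9^8 ≡ 89, 9^16 ≡ 137, 9^32 ≡ 4, 9^64 ≡ 16, 9^128 ≡ 117 (mod 139).
Test 9^d mod 139 for each divisor d in increasing order:
9^1 ≡ 9
9^2 ≡ 81
9^3 = 9^2·9^1 ≡ 34
9^6 = 9^4·9^2 ≡ 44
9^23 = 9^16·9^4·9^2·9^1 ≡ 42
9^46 = 9^32·9^8·9^4·9^2 ≡ 96
9^69 = 9^64·9^4·9^1 ≡ 1  ← first divisor giving 1
The order is 69.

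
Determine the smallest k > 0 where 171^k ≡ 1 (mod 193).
192

193 is prime, so ord(171) divides φ(193) = 192.
Divisors of 192: 1, 2, 3, 4, 6, 8, 12, 16, 24, 32, 48, 64, 96, 192.
Repeated squaring: 171^1 ≡ 171, 171^2 ≡ 98, 171^4 ≡ 147, 171^8 ≡ 186, 171^16 ≡ 49, 171^32 ≡ 85, 171^64 ≡ 84, 171^128 ≡ 108 (mod 193).
Test 171^d mod 193 for each divisor d in increasing order:
171^1 ≡ 171
171^2 ≡ 98
171^3 = 171^2·171^1 ≡ 160
171^4 ≡ 147
171^6 = 171^4·171^2 ≡ 124
171^8 ≡ 186
171^12 = 171^8·171^4 ≡ 129
171^16 ≡ 49
171^24 = 171^16·171^8 ≡ 43
171^32 ≡ 85
171^48 = 171^32·171^16 ≡ 112
171^64 ≡ 84
171^96 = 171^64·171^32 ≡ 192
171^192 = 171^128·171^64 ≡ 1  ← first divisor giving 1
The order is 192.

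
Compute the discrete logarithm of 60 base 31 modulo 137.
128

Baby-step giant-step with step n = ⌈√137⌉ = 12.
Baby steps 31^j mod 137 (j:value) for j=0..11: 0:1, 1:31, 2:2, 3:62, 4:4, 5:124, 6:8, 7:111, 8:16, 9:85, 10:32, 11:33.
Giant-step multiplier: 31^(-12) ≡ 31^(136-12) = 31^124 ≡ 15 (mod 137).
Giant steps γ_i = 60·15^i mod 137: γ_0=60, γ_1=78, γ_2=74, γ_3=14, γ_4=73, γ_5=136, γ_6=122, γ_7=49, γ_8=50, γ_9=65, γ_10=16 (in table at j=8).
x = i·n + j = 10·12 + 8 = 128.
Check: 31^128 ≡ 60 (mod 137).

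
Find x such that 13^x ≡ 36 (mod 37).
18

Baby-step giant-step with step n = ⌈√37⌉ = 7.
Baby steps 13^j mod 37 (j:value) for j=0..6: 0:1, 1:13, 2:21, 3:14, 4:34, 5:35, 6:11.
Giant-step multiplier: 13^(-7) ≡ 13^(36-7) = 13^29 ≡ 22 (mod 37).
Giant steps γ_i = 36·22^i mod 37: γ_0=36, γ_1=15, γ_2=34 (in table at j=4).
x = i·n + j = 2·7 + 4 = 18.
Check: 13^18 ≡ 36 (mod 37).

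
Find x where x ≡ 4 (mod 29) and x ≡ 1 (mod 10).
91

Using Chinese Remainder Theorem:
M = 29 × 10 = 290
M1 = 10, M2 = 29
y1 = 10^(-1) mod 29 = 3
y2 = 29^(-1) mod 10 = 9
x = (4×10×3 + 1×29×9) mod 290 = 91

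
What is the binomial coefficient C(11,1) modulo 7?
4

Using Lucas' theorem:
Write n=11 and k=1 in base 7:
n in base 7: [1, 4]
k in base 7: [0, 1]
C(11,1) mod 7 = ∏ C(n_i, k_i) mod 7
Digit binomials (mod 7): C(1,0) = 1; C(4,1) = 4
Product: 1 × 4 = 4 ≡ 4 (mod 7)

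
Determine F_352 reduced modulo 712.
267

Matrix identity: Q^n = [[F_(n+1), F_n], [F_n, F_(n-1)]] with Q = [[1,1],[1,0]].
n = 352 = 101100000₂. Square-and-multiply, entries mod 712:
Q^1 = [[1,1],[1,0]]
Q^2 = (Q^1)² = [[2,1],[1,1]]
Q^5 = (Q^2)²·Q = [[8,5],[5,3]]
Q^11 = (Q^5)²·Q = [[144,89],[89,55]]
Q^22 = (Q^11)² = [[177,623],[623,266]]
Q^44 = (Q^22)² = [[90,445],[445,357]]
Q^88 = (Q^44)² = [[357,267],[267,90]]
Q^176 = (Q^88)² = [[90,445],[445,357]]
Q^352 = (Q^176)² = [[357,267],[267,90]]
F_352 mod 712 = Q^352[0][1] = 267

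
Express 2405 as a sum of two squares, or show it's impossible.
2² + 49² (a=2, b=49)

Factorization: 2405 = 5 × 13 × 37
By Fermat: n is sum of two squares iff every prime p ≡ 3 (mod 4) appears to even power.
All primes ≡ 3 (mod 4) appear to even power.
Search a = 0, 1, 2, … for 2405 - a² a perfect square: first hit at a = 2: 2405 - 4 = 2401 = 49².
2405 = 2² + 49² = 4 + 2401 ✓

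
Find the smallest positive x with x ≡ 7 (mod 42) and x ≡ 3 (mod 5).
133

Using Chinese Remainder Theorem:
M = 42 × 5 = 210
M1 = 5, M2 = 42
y1 = 5^(-1) mod 42 = 17
y2 = 42^(-1) mod 5 = 3
x = (7×5×17 + 3×42×3) mod 210 = 133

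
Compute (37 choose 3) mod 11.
4

Using Lucas' theorem:
Write n=37 and k=3 in base 11:
n in base 11: [3, 4]
k in base 11: [0, 3]
C(37,3) mod 11 = ∏ C(n_i, k_i) mod 11
Digit binomials (mod 11): C(3,0) = 1; C(4,3) = 4
Product: 1 × 4 = 4 ≡ 4 (mod 11)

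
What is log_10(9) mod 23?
18

Baby-step giant-step with step n = ⌈√23⌉ = 5.
Baby steps 10^j mod 23 (j:value) for j=0..4: 0:1, 1:10, 2:8, 3:11, 4:18.
Giant-step multiplier: 10^(-5) ≡ 10^(22-5) = 10^17 ≡ 17 (mod 23).
Giant steps γ_i = 9·17^i mod 23: γ_0=9, γ_1=15, γ_2=2, γ_3=11 (in table at j=3).
x = i·n + j = 3·5 + 3 = 18.
Check: 10^18 ≡ 9 (mod 23).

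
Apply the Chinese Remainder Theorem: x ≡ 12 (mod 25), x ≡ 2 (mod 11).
112

Using Chinese Remainder Theorem:
M = 25 × 11 = 275
M1 = 11, M2 = 25
y1 = 11^(-1) mod 25 = 16
y2 = 25^(-1) mod 11 = 4
x = (12×11×16 + 2×25×4) mod 275 = 112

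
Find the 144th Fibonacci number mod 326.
82

Matrix identity: Q^n = [[F_(n+1), F_n], [F_n, F_(n-1)]] with Q = [[1,1],[1,0]].
n = 144 = 10010000₂. Square-and-multiply, entries mod 326:
Q^1 = [[1,1],[1,0]]
Q^2 = (Q^1)² = [[2,1],[1,1]]
Q^4 = (Q^2)² = [[5,3],[3,2]]
Q^9 = (Q^4)²·Q = [[55,34],[34,21]]
Q^18 = (Q^9)² = [[269,302],[302,293]]
Q^36 = (Q^18)² = [[239,204],[204,35]]
Q^72 = (Q^36)² = [[285,150],[150,135]]
Q^144 = (Q^72)² = [[57,82],[82,301]]
F_144 mod 326 = Q^144[0][1] = 82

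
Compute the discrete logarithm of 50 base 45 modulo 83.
43

Baby-step giant-step with step n = ⌈√83⌉ = 10.
Baby steps 45^j mod 83 (j:value) for j=0..9: 0:1, 1:45, 2:33, 3:74, 4:10, 5:35, 6:81, 7:76, 8:17, 9:18.
Giant-step multiplier: 45^(-10) ≡ 45^(82-10) = 45^72 ≡ 29 (mod 83).
Giant steps γ_i = 50·29^i mod 83: γ_0=50, γ_1=39, γ_2=52, γ_3=14, γ_4=74 (in table at j=3).
x = i·n + j = 4·10 + 3 = 43.
Check: 45^43 ≡ 50 (mod 83).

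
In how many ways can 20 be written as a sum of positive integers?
627

p(n) counts ways to write n as a sum of positive integers (order ignored).
Euler's pentagonal recurrence: p(k) = p(k-1) + p(k-2) - p(k-5) - p(k-7) + p(k-12) + p(k-15) - ... (offsets j(3j∓1)/2, signs ++--, p(0)=1, p(<0)=0).
DP table for k = 0..19: p(0)=1, p(1)=1, p(2)=2, p(3)=3, p(4)=5, p(5)=7, p(6)=11, p(7)=15, p(8)=22, p(9)=30, p(10)=42, p(11)=56, p(12)=77, p(13)=101, p(14)=135, p(15)=176, p(16)=231, p(17)=297, p(18)=385, p(19)=490.
Final step: p(20) = p(19) + p(18) - p(15) - p(13) + p(8) + p(5)
= 490 + 385 - 176 - 101 + 22 + 7
= 627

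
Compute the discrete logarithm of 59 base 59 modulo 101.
1

Baby-step giant-step with step n = ⌈√101⌉ = 11.
Baby steps 59^j mod 101 (j:value) for j=0..10: 0:1, 1:59, 2:47, 3:46, 4:88, 5:41, 6:96, 7:8, 8:68, 9:73, 10:65.
h = 59 is already in the table at j=1, so x = 1.
Check: 59^1 ≡ 59 (mod 101).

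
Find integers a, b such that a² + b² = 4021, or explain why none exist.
39² + 50² (a=39, b=50)

Factorization: 4021 = 4021
By Fermat: n is sum of two squares iff every prime p ≡ 3 (mod 4) appears to even power.
All primes ≡ 3 (mod 4) appear to even power.
Search a = 0, 1, 2, … for 4021 - a² a perfect square: first hit at a = 39: 4021 - 1521 = 2500 = 50².
4021 = 39² + 50² = 1521 + 2500 ✓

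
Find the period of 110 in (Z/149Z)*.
74

149 is prime, so ord(110) divides φ(149) = 148.
Divisors of 148: 1, 2, 4, 37, 74, 148.
Repeated squaring: 110^1 ≡ 110, 110^2 ≡ 31, 110^4 ≡ 67, 110^8 ≡ 19, 110^16 ≡ 63, 110^32 ≡ 95, 110^64 ≡ 85, 110^128 ≡ 73 (mod 149).
Test 110^d mod 149 for each divisor d in increasing order:
110^1 ≡ 110
110^2 ≡ 31
110^4 ≡ 67
110^37 = 110^32·110^4·110^1 ≡ 148
110^74 = 110^64·110^8·110^2 ≡ 1  ← first divisor giving 1
The order is 74.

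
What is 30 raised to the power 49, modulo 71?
1

Repeated squaring. Binary of 49 = 110001.
30^1 ≡ 30 (mod 71); 30^2 ≡ 48 (mod 71); 30^4 ≡ 32 (mod 71); 30^8 ≡ 30 (mod 71); 30^16 ≡ 48 (mod 71); 30^32 ≡ 32 (mod 71)
30^49 = 30^1 × 30^16 × 30^32 ≡ 1 (mod 71)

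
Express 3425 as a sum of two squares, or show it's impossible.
17² + 56² (a=17, b=56)

Factorization: 3425 = 5^2 × 137
By Fermat: n is sum of two squares iff every prime p ≡ 3 (mod 4) appears to even power.
All primes ≡ 3 (mod 4) appear to even power.
Search a = 0, 1, 2, … for 3425 - a² a perfect square: first hit at a = 17: 3425 - 289 = 3136 = 56².
3425 = 17² + 56² = 289 + 3136 ✓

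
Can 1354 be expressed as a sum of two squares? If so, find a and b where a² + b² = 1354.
25² + 27² (a=25, b=27)

Factorization: 1354 = 2 × 677
By Fermat: n is sum of two squares iff every prime p ≡ 3 (mod 4) appears to even power.
All primes ≡ 3 (mod 4) appear to even power.
Search a = 0, 1, 2, … for 1354 - a² a perfect square: first hit at a = 25: 1354 - 625 = 729 = 27².
1354 = 25² + 27² = 625 + 729 ✓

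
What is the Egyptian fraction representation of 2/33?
1/17 + 1/561

Greedy algorithm:
2/33: ceiling(33/2) = 17, use 1/17
1/561: ceiling(561/1) = 561, use 1/561
Result: 2/33 = 1/17 + 1/561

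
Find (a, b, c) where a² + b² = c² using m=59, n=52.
(777, 6136, 6185)

Euclid's formula: a = m² - n², b = 2mn, c = m² + n²
m = 59, n = 52
a = 59² - 52² = 3481 - 2704 = 777
b = 2 × 59 × 52 = 6136
c = 59² + 52² = 3481 + 2704 = 6185
Verification: 777² + 6136² = 603729 + 37650496 = 38254225 = 6185² ✓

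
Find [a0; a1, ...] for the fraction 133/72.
[1; 1, 5, 1, 1, 5]

Euclidean algorithm steps:
133 = 1 × 72 + 61
72 = 1 × 61 + 11
61 = 5 × 11 + 6
11 = 1 × 6 + 5
6 = 1 × 5 + 1
5 = 5 × 1 + 0
Continued fraction: [1; 1, 5, 1, 1, 5]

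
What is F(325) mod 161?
89

Matrix identity: Q^n = [[F_(n+1), F_n], [F_n, F_(n-1)]] with Q = [[1,1],[1,0]].
n = 325 = 101000101₂. Square-and-multiply, entries mod 161:
Q^1 = [[1,1],[1,0]]
Q^2 = (Q^1)² = [[2,1],[1,1]]
Q^5 = (Q^2)²·Q = [[8,5],[5,3]]
Q^10 = (Q^5)² = [[89,55],[55,34]]
Q^20 = (Q^10)² = [[159,3],[3,156]]
Q^40 = (Q^20)² = [[13,140],[140,34]]
Q^81 = (Q^40)²·Q = [[106,127],[127,140]]
Q^162 = (Q^81)² = [[156,8],[8,148]]
Q^325 = (Q^162)²·Q = [[106,89],[89,17]]
F_325 mod 161 = Q^325[0][1] = 89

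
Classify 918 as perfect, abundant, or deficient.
abundant

Proper divisors of 918: sum = 1 + 2 + 3 + 6 + 9 + 17 + 18 + 27 + 34 + 51 + 54 + 102 + 153 + 306 + 459 = 1242
Since 1242 > 918, 918 is abundant.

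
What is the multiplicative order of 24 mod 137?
136

137 is prime, so ord(24) divides φ(137) = 136.
Divisors of 136: 1, 2, 4, 8, 17, 34, 68, 136.
Repeated squaring: 24^1 ≡ 24, 24^2 ≡ 28, 24^4 ≡ 99, 24^8 ≡ 74, 24^16 ≡ 133, 24^32 ≡ 16, 24^64 ≡ 119, 24^128 ≡ 50 (mod 137).
Test 24^d mod 137 for each divisor d in increasing order:
24^1 ≡ 24
24^2 ≡ 28
24^4 ≡ 99
24^8 ≡ 74
24^17 = 24^16·24^1 ≡ 41
24^34 = 24^32·24^2 ≡ 37
24^68 = 24^64·24^4 ≡ 136
24^136 = 24^128·24^8 ≡ 1  ← first divisor giving 1
The order is 136.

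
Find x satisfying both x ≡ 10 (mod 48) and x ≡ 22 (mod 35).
442

Using Chinese Remainder Theorem:
M = 48 × 35 = 1680
M1 = 35, M2 = 48
y1 = 35^(-1) mod 48 = 11
y2 = 48^(-1) mod 35 = 27
x = (10×35×11 + 22×48×27) mod 1680 = 442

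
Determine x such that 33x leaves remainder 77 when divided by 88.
x ≡ 5 (mod 8)

gcd(33, 88) = 11, which divides 77, so solutions exist.
Divide through by 11: 3x ≡ 7 (mod 8).
Find 3^(-1) mod 8 by the extended Euclidean algorithm:
8 = 2 × 3 + 2  ⟹  2 = (1)·8 + (-2)·3
3 = 1 × 2 + 1  ⟹  1 = (-1)·8 + (3)·3
So (3)·3 ≡ 1 (mod 8), i.e. 3^(-1) ≡ 3 (mod 8).
x ≡ 3 × 7 = 21 ≡ 5 (mod 8).
Check: 33 × 5 = 165 ≡ 77 (mod 88).
x ≡ 5 (mod 8), giving 11 solutions mod 88.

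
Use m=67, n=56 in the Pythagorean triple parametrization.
(1353, 7504, 7625)

Euclid's formula: a = m² - n², b = 2mn, c = m² + n²
m = 67, n = 56
a = 67² - 56² = 4489 - 3136 = 1353
b = 2 × 67 × 56 = 7504
c = 67² + 56² = 4489 + 3136 = 7625
Verification: 1353² + 7504² = 1830609 + 56310016 = 58140625 = 7625² ✓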